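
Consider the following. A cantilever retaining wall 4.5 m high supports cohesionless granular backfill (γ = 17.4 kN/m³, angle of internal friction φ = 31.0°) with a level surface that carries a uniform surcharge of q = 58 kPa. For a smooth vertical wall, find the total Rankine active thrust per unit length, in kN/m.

K_a = tan²(45° − φ/2) = 0.3201.
Soil triangle: ½ K_a γ H² = 0.5×0.3201×17.4×4.5² = 56.39 kN/m.
Surcharge rectangle: K_a q H = 0.3201×58×4.5 = 83.55 kN/m.
Total = 56.39 + 83.55 = 139.9 kN/m.

140 kN/m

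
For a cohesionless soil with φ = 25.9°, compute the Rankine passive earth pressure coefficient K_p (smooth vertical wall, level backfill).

2.55

K_p = (1 + sin φ)/(1 − sin φ) = tan²(45° + 25.9°/2) = 2.551.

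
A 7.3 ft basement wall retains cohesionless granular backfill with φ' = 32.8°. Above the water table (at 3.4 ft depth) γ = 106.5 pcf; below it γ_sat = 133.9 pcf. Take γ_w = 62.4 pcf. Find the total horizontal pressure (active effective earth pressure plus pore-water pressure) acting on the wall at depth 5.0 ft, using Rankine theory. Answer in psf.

241 psf

K_a = (1 − sin φ)/(1 + sin φ) = 0.2973.
γ' = 133.9 − 62.4 = 71.50 pcf.
Effective vertical stress at 5.0 ft: σ'_v = 106.5×3.4 + 71.50×1.60 = 476.5 psf.
σ'_h = K_a σ'_v = 0.2973 × 476.5 = 141.6 psf; u = γ_w × 1.60 = 99.84 psf.
Total σ_h = 141.6 + 99.84 = 241.5 psf.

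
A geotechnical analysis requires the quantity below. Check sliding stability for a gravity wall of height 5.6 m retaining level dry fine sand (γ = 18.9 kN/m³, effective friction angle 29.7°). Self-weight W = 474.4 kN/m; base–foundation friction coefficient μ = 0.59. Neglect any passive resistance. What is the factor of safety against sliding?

K_a = tan²(45° − 29.7°/2) = 0.3374.
P_a = ½K_aγH² = 0.5×0.3374×18.9×5.6² = 99.98 kN/m, acting at H/3 = 1.867 m above the base.
FS_sliding = μW / P_a = 0.59×474.4 / 99.98 = 2.799.

2.80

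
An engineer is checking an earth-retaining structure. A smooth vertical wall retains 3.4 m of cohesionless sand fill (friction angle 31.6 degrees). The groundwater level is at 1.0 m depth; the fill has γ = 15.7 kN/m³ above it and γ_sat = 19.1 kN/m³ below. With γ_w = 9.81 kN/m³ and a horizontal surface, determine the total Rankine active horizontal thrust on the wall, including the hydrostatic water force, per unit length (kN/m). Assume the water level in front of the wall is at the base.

50.8 kN/m

K_a = tan²(45° − φ/2) = 0.3123.
γ' = 19.1 − 9.81 = 9.290 kN/m³. Depth below WT = 2.4 m.
σ'_h at WT = K_a γ d_w = 4.904 kPa; at base = 4.904 + K_a γ' × 2.4 = 11.87 kPa.
P₁ (0–1.0 m) = ½×4.904×1.0 = 2.452. P₂ (1.0–3.4 m) = ½(4.904+11.87)×2.4 = 20.13.
P_w = ½ γ_w h₂² = 0.5×9.81×2.4² = 28.25. Total = 2.452+20.13+28.25 = 50.83 kN/m.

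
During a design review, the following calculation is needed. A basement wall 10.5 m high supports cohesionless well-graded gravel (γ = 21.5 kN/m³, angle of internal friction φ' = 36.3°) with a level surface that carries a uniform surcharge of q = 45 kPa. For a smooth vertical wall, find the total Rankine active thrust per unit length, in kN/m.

425 kN/m

K_a = tan²(45° − φ/2) = 0.2563.
Soil triangle: ½ K_a γ H² = 0.5×0.2563×21.5×10.5² = 303.7 kN/m.
Surcharge rectangle: K_a q H = 0.2563×45×10.5 = 121.1 kN/m.
Total = 303.7 + 121.1 = 424.8 kN/m.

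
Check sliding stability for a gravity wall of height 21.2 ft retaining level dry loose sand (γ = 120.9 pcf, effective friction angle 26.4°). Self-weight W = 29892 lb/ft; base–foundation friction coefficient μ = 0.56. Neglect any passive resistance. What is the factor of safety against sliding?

K_a = tan²(45° − 26.4°/2) = 0.3844.
P_a = ½K_aγH² = 0.5×0.3844×120.9×21.2² = 10440 lb/ft, acting at H/3 = 7.067 ft above the base.
FS_sliding = μW / P_a = 0.56×29892 / 10440 = 1.603.

1.60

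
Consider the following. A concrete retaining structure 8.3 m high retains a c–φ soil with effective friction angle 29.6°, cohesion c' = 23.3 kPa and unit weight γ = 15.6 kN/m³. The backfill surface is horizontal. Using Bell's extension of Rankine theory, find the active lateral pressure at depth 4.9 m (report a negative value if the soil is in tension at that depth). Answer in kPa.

K_a = (1 − sin φ)/(1 + sin φ) = 0.3387.
σ_a = K_a γ z − 2c√K_a = 0.3387×15.6×4.9 − 2×23.3×0.5820 = -1.229 kPa.

-1.23 kPa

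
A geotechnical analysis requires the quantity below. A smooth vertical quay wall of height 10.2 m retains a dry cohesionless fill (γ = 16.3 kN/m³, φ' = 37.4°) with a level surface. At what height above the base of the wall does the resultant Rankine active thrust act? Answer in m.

K_a = 0.2443.
The pressure distribution is triangular, so the resultant acts at H/3 above the base = 10.2/3 = 3.400 m.

3.40 m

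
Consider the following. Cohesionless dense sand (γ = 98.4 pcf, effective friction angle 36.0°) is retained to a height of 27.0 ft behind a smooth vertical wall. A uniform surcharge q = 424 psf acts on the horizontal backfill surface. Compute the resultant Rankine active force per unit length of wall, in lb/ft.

12300 lb/ft

K_a = tan²(45° − φ/2) = 0.2596.
Soil triangle: ½ K_a γ H² = 0.5×0.2596×98.4×27.0² = 9312 lb/ft.
Surcharge rectangle: K_a q H = 0.2596×424×27.0 = 2972 lb/ft.
Total = 9312 + 2972 = 12280 lb/ft.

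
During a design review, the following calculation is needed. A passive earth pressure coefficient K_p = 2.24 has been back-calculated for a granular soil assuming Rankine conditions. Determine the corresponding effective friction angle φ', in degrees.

22.5°

K_p = (1+sin φ)/(1−sin φ) ⇒ sin φ = (K_p − 1)/(K_p + 1) = 0.3827.
φ = arcsin(0.3827) = 22.50°.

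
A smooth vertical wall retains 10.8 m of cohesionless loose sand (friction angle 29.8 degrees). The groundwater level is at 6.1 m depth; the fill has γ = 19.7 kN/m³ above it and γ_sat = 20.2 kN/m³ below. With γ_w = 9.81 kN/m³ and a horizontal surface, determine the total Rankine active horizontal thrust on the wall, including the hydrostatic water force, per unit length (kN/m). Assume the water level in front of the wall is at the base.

460 kN/m

K_a = tan²(45° − φ/2) = 0.3360.
γ' = 20.2 − 9.81 = 10.39 kN/m³. Depth below WT = 4.7 m.
σ'_h at WT = K_a γ d_w = 40.38 kPa; at base = 40.38 + K_a γ' × 4.7 = 56.79 kPa.
P₁ (0–6.1 m) = ½×40.38×6.1 = 123.2. P₂ (6.1–10.8 m) = ½(40.38+56.79)×4.7 = 228.4.
P_w = ½ γ_w h₂² = 0.5×9.81×4.7² = 108.4. Total = 123.2+228.4+108.4 = 459.9 kN/m.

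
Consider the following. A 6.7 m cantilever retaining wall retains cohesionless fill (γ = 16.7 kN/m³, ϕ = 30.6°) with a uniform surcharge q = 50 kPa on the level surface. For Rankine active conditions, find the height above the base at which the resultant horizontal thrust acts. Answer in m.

2.76 m

K_a = 0.3253.
Triangular part P₁ = ½K_aγH² = 121.9 at H/3 = 2.233 m; rectangular part P₂ = K_a q H = 109.0 at H/2 = 3.350 m.
ȳ = (P₁·2.233 + P₂·3.350)/(P₁+P₂) = 2.760 m.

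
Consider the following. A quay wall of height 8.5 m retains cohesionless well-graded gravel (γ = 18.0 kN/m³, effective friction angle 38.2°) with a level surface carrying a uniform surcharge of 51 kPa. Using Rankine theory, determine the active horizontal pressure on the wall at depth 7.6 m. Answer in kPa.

44.3 kPa

K_a = (1 − sin φ)/(1 + sin φ) = 0.2358.
σ_v = γz + q = 18.0 × 7.6 + 51 = 187.8 kPa.
σ_h = K_a σ_v = 0.2358 × 187.8 = 44.28 kPa.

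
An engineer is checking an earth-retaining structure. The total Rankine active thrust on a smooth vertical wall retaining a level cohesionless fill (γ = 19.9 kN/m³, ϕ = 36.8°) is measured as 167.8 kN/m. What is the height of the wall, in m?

K_a = 0.2508. P_a = ½ K_a γ H² ⇒ H = √(2P_a/(K_a γ)).
H = √(2×167.8/(0.2508×19.9)) = 8.201 m.

8.20 m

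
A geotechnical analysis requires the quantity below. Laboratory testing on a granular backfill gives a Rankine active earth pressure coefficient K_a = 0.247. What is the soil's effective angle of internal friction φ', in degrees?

K_a = tan²(45° − φ/2) ⇒ 45° − φ/2 = arctan(√0.247) = 26.43°.
φ = 2(45° − 26.43°) = 37.15°.

37.1°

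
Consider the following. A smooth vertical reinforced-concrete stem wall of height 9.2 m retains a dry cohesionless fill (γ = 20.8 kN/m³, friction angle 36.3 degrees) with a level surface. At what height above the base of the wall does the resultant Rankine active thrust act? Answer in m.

K_a = 0.2563.
The pressure distribution is triangular, so the resultant acts at H/3 above the base = 9.2/3 = 3.067 m.

3.07 m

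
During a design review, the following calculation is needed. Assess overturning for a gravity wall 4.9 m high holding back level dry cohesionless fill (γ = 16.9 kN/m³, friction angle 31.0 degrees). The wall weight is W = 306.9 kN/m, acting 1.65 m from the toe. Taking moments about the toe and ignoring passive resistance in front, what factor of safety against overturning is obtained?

4.77

K_a = tan²(45° − 31.0°/2) = 0.3201.
P_a = ½K_aγH² = 0.5×0.3201×16.9×4.9² = 64.94 kN/m, acting at H/3 = 1.633 m above the base.
Overturning moment M_o = P_a × H/3 = 64.94 × 1.633 = 106.1.
Resisting moment M_r = W × 1.65 = 306.9 × 1.65 = 506.4.
FS_overturning = M_r/M_o = 506.4/106.1 = 4.774.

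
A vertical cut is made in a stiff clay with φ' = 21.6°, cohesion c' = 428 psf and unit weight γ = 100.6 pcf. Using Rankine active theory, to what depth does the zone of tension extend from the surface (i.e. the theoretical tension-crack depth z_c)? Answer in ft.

K_a = tan²(45° − 21.6°/2) = 0.4619; √K_a = 0.6796.
The active pressure is zero where K_a γ z = 2c√K_a, so z_c = 2c/(γ√K_a) = 2×428/(100.6×0.6796) = 12.52 ft.

12.5 ft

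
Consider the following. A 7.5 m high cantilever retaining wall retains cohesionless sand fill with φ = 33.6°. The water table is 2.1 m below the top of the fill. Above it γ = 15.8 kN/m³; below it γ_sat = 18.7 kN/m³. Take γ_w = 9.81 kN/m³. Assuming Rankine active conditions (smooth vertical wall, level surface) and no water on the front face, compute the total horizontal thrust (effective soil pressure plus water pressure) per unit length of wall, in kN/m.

242 kN/m

K_a = tan²(45° − φ/2) = 0.2875.
γ' = 18.7 − 9.81 = 8.890 kN/m³. Depth below WT = 5.4 m.
σ'_h at WT = K_a γ d_w = 9.539 kPa; at base = 9.539 + K_a γ' × 5.4 = 23.34 kPa.
P₁ (0–2.1 m) = ½×9.539×2.1 = 10.02. P₂ (2.1–7.5 m) = ½(9.539+23.34)×5.4 = 88.78.
P_w = ½ γ_w h₂² = 0.5×9.81×5.4² = 143.0. Total = 10.02+88.78+143.0 = 241.8 kN/m.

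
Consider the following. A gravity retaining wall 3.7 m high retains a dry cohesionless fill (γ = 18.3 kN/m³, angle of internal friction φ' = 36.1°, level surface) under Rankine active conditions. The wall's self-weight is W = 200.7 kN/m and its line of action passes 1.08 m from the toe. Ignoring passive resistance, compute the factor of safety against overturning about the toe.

K_a = tan²(45° − 36.1°/2) = 0.2585.
P_a = ½K_aγH² = 0.5×0.2585×18.3×3.7² = 32.38 kN/m, acting at H/3 = 1.233 m above the base.
Overturning moment M_o = P_a × H/3 = 32.38 × 1.233 = 39.94.
Resisting moment M_r = W × 1.08 = 200.7 × 1.08 = 216.8.
FS_overturning = M_r/M_o = 216.8/39.94 = 5.428.

5.43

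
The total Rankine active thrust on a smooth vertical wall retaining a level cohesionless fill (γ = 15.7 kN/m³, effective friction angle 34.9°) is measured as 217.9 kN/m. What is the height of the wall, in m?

10.1 m

K_a = 0.2721. P_a = ½ K_a γ H² ⇒ H = √(2P_a/(K_a γ)).
H = √(2×217.9/(0.2721×15.7)) = 10.10 m.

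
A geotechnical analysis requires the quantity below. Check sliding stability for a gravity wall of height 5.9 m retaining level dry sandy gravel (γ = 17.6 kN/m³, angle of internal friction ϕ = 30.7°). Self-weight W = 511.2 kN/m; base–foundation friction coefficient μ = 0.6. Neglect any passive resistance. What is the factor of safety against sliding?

3.09

K_a = tan²(45° − 30.7°/2) = 0.3240.
P_a = ½K_aγH² = 0.5×0.3240×17.6×5.9² = 99.26 kN/m, acting at H/3 = 1.967 m above the base.
FS_sliding = μW / P_a = 0.6×511.2 / 99.26 = 3.090.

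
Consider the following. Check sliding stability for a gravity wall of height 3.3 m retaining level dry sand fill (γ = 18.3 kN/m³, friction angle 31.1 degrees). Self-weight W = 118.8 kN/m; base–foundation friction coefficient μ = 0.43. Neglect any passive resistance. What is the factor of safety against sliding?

1.61

K_a = tan²(45° − 31.1°/2) = 0.3188.
P_a = ½K_aγH² = 0.5×0.3188×18.3×3.3² = 31.77 kN/m, acting at H/3 = 1.100 m above the base.
FS_sliding = μW / P_a = 0.43×118.8 / 31.77 = 1.608.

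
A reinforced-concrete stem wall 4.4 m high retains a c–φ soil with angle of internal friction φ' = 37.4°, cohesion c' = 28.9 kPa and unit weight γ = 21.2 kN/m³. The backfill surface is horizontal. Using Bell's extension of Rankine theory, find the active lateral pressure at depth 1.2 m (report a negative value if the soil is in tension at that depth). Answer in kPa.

-22.4 kPa

K_a = (1 − sin φ)/(1 + sin φ) = 0.2443.
σ_a = K_a γ z − 2c√K_a = 0.2443×21.2×1.2 − 2×28.9×0.4942 = -22.35 kPa.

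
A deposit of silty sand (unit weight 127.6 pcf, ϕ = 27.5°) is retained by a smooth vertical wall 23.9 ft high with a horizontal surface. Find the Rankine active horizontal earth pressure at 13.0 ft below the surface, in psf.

K_a = (1 − sin φ)/(1 + sin φ) = 0.3682.
σ_h = K_a γ z = 0.3682 × 127.6 × 13.0 = 610.8 psf.

611 psf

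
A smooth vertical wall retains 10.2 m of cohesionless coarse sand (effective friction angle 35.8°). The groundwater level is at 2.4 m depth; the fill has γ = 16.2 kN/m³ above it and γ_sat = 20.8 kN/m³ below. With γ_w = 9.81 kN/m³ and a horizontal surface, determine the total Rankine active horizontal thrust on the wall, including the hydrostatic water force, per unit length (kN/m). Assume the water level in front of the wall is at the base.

478 kN/m

K_a = tan²(45° − φ/2) = 0.2619.
γ' = 20.8 − 9.81 = 10.99 kN/m³. Depth below WT = 7.8 m.
σ'_h at WT = K_a γ d_w = 10.18 kPa; at base = 10.18 + K_a γ' × 7.8 = 32.63 kPa.
P₁ (0–2.4 m) = ½×10.18×2.4 = 12.22. P₂ (2.4–10.2 m) = ½(10.18+32.63)×7.8 = 167.0.
P_w = ½ γ_w h₂² = 0.5×9.81×7.8² = 298.4. Total = 12.22+167.0+298.4 = 477.6 kN/m.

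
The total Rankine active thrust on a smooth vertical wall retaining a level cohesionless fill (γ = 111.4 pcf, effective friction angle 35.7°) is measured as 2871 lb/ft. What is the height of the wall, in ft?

14.0 ft

K_a = 0.2630. P_a = ½ K_a γ H² ⇒ H = √(2P_a/(K_a γ)).
H = √(2×2871/(0.2630×111.4)) = 14.00 ft.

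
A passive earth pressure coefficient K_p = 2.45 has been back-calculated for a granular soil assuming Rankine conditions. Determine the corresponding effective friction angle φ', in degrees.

K_p = (1+sin φ)/(1−sin φ) ⇒ sin φ = (K_p − 1)/(K_p + 1) = 0.4203.
φ = arcsin(0.4203) = 24.85°.

24.9°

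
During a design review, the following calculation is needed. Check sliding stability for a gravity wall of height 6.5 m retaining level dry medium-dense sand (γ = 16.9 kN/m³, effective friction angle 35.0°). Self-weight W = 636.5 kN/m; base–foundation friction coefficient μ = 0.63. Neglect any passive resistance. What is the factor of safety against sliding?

K_a = tan²(45° − 35.0°/2) = 0.2710.
P_a = ½K_aγH² = 0.5×0.2710×16.9×6.5² = 96.75 kN/m, acting at H/3 = 2.167 m above the base.
FS_sliding = μW / P_a = 0.63×636.5 / 96.75 = 4.145.

4.14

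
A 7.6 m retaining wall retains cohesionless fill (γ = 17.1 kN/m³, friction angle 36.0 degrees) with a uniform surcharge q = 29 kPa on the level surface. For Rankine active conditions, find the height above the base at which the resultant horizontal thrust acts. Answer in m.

2.92 m

K_a = 0.2596.
Triangular part P₁ = ½K_aγH² = 128.2 at H/3 = 2.533 m; rectangular part P₂ = K_a q H = 57.22 at H/2 = 3.800 m.
ȳ = (P₁·2.533 + P₂·3.800)/(P₁+P₂) = 2.924 m.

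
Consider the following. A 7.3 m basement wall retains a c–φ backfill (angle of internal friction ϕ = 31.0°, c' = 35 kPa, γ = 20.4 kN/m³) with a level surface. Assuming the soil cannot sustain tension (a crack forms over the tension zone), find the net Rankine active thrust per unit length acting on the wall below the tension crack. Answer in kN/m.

4.98 kN/m

K_a = 0.3201; √K_a = 0.5658.
Tension-crack depth z_c = 2c/(γ√K_a) = 2×35/(20.4×0.5658) = 6.065 m.
σ_a at base = K_a γ H − 2c√K_a = 0.3201×20.4×7.3 − 2×35×0.5658 = 8.065 kPa.
P_a = ½ × 8.065 × (H − z_c) = 0.5×8.065×1.235 = 4.980 kN/m.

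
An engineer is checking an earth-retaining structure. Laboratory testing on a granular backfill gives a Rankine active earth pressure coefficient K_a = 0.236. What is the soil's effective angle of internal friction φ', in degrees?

38.2°

K_a = tan²(45° − φ/2) ⇒ 45° − φ/2 = arctan(√0.236) = 25.91°.
φ = 2(45° − 25.91°) = 38.18°.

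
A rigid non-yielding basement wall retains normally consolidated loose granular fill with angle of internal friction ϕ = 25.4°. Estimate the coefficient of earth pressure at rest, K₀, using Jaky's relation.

0.571

K₀ = 1 − sin φ' = 1 − sin 25.4° = 0.5711.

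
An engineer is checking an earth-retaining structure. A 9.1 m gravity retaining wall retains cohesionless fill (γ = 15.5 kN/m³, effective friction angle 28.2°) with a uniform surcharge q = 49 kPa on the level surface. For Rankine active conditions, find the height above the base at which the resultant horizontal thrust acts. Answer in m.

K_a = 0.3582.
Triangular part P₁ = ½K_aγH² = 229.9 at H/3 = 3.033 m; rectangular part P₂ = K_a q H = 159.7 at H/2 = 4.550 m.
ȳ = (P₁·3.033 + P₂·4.550)/(P₁+P₂) = 3.655 m.

3.66 m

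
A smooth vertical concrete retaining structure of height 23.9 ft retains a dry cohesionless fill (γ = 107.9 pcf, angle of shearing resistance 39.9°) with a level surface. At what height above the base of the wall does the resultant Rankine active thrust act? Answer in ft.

7.97 ft

K_a = 0.2184.
The pressure distribution is triangular, so the resultant acts at H/3 above the base = 23.9/3 = 7.967 ft.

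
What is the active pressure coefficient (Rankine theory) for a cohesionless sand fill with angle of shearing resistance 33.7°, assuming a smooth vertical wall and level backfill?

0.286

K_a = tan²(45° − φ/2) = tan²(28.15°) = 0.2863.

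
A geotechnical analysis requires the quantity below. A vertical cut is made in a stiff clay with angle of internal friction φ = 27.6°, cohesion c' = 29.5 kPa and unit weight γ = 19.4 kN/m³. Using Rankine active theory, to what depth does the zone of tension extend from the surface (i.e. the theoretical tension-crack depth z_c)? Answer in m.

5.02 m

K_a = tan²(45° − 27.6°/2) = 0.3668; √K_a = 0.6056.
The active pressure is zero where K_a γ z = 2c√K_a, so z_c = 2c/(γ√K_a) = 2×29.5/(19.4×0.6056) = 5.022 m.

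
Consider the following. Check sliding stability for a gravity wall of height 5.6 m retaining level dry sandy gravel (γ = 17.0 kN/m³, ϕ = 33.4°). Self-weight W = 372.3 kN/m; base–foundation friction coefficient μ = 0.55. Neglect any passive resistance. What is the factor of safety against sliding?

K_a = tan²(45° − 33.4°/2) = 0.2899.
P_a = ½K_aγH² = 0.5×0.2899×17.0×5.6² = 77.28 kN/m, acting at H/3 = 1.867 m above the base.
FS_sliding = μW / P_a = 0.55×372.3 / 77.28 = 2.650.

2.65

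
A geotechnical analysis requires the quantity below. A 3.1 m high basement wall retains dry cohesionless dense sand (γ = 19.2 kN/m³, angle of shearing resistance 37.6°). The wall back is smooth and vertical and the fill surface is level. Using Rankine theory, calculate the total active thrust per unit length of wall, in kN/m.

22.3 kN/m

K_a = tan²(45° − φ/2) = 0.2421.
P_a = ½ K_a γ H² = 0.5 × 0.2421 × 19.2 × 3.1² = 22.34 kN/m.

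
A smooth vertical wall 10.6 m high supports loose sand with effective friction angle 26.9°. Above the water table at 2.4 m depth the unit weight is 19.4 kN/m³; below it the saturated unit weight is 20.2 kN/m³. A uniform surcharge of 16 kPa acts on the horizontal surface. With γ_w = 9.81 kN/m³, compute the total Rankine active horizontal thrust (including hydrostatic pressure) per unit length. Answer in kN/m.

690 kN/m

K_a = tan²(45° − φ/2) = 0.3770.
γ' = 20.2 − 9.81 = 10.39 kN/m³. h₂ = H − d_w = 8.2 m.
σ'_h: at surface K_a·q = 6.032; at WT K_a(q+γd_w) = 23.59; at base K_a(q+γd_w+γ'h₂) = 55.70 kPa.
P₁ = ½(6.032+23.59)×2.4 = 35.54; P₂ = ½(23.59+55.70)×8.2 = 325.1; P_w = ½γ_w h₂² = 329.8.
Total = 35.54+325.1+329.8 = 690.4 kN/m.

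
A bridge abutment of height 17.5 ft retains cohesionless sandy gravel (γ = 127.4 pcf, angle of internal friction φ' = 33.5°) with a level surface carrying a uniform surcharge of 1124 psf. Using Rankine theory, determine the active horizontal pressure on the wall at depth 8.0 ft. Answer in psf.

K_a = (1 − sin φ)/(1 + sin φ) = 0.2887.
σ_v = γz + q = 127.4 × 8.0 + 1124 = 2143 psf.
σ_h = K_a σ_v = 0.2887 × 2143 = 618.8 psf.

619 psf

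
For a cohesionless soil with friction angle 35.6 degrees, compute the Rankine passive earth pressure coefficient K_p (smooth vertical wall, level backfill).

3.79

K_p = (1 + sin φ)/(1 − sin φ) = tan²(45° + 35.6°/2) = 3.786.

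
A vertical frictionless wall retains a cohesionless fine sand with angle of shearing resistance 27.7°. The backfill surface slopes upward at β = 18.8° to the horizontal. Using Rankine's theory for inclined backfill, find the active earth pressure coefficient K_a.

0.452

K_a = cos β · (cos β − √(cos²β − cos²φ)) / (cos β + √(cos²β − cos²φ)).
cos β = 0.9466, cos φ = 0.8854, √(cos²β − cos²φ) = 0.3350.
K_a = 0.9466 × (0.9466 − 0.3350)/(0.9466 + 0.3350) = 0.4518.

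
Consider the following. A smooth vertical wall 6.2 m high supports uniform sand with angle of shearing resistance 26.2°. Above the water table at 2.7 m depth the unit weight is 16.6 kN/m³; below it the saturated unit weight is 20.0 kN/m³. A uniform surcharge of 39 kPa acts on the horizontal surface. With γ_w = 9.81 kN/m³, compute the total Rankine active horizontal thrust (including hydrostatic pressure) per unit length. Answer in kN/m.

K_a = tan²(45° − φ/2) = 0.3874.
γ' = 20.0 − 9.81 = 10.19 kN/m³. h₂ = H − d_w = 3.5 m.
σ'_h: at surface K_a·q = 15.11; at WT K_a(q+γd_w) = 32.48; at base K_a(q+γd_w+γ'h₂) = 46.29 kPa.
P₁ = ½(15.11+32.48)×2.7 = 64.24; P₂ = ½(32.48+46.29)×3.5 = 137.8; P_w = ½γ_w h₂² = 60.09.
Total = 64.24+137.8+60.09 = 262.2 kN/m.

262 kN/m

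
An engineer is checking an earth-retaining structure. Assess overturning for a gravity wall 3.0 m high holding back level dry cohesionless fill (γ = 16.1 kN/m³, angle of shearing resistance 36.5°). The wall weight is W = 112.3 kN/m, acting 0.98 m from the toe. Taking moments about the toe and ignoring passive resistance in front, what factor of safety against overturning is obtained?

5.98

K_a = tan²(45° − 36.5°/2) = 0.2541.
P_a = ½K_aγH² = 0.5×0.2541×16.1×3.0² = 18.41 kN/m, acting at H/3 = 1.000 m above the base.
Overturning moment M_o = P_a × H/3 = 18.41 × 1.000 = 18.41.
Resisting moment M_r = W × 0.98 = 112.3 × 0.98 = 110.1.
FS_overturning = M_r/M_o = 110.1/18.41 = 5.979.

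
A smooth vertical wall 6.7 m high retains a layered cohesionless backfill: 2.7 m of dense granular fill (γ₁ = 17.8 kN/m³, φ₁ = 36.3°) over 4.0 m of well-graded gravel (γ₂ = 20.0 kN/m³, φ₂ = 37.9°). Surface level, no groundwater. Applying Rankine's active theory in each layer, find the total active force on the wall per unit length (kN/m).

K_a1 = tan²(45°−36.3°/2) = 0.2563; K_a2 = tan²(45°−37.9°/2) = 0.2389.
Layer 1: σ at base = K_a1 γ₁ h₁ = 12.32 kPa; P₁ = ½×12.32×2.7 = 16.63.
Layer 2: σ_v at top = γ₁h₁ = 48.06; σ_h top = K_a2×48.06 = 11.48; σ_h base = K_a2×(48.06+20.0×4.0) = 30.60.
P₂ = ½(11.48+30.60)×4.0 = 84.16. Total P_a = 16.63+84.16 = 100.8 kN/m.

101 kN/m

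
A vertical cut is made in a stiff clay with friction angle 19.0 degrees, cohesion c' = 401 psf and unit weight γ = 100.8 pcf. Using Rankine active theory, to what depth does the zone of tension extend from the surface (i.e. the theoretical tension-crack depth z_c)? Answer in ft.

11.2 ft

K_a = tan²(45° − 19.0°/2) = 0.5088; √K_a = 0.7133.
The active pressure is zero where K_a γ z = 2c√K_a, so z_c = 2c/(γ√K_a) = 2×401/(100.8×0.7133) = 11.15 ft.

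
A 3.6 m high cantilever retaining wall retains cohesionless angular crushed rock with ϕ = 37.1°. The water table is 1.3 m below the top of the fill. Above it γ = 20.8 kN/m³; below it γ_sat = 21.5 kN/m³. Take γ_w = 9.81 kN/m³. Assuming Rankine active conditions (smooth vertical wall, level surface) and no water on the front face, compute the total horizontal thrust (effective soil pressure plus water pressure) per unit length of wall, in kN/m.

53.3 kN/m

K_a = tan²(45° − φ/2) = 0.2475.
γ' = 21.5 − 9.81 = 11.69 kN/m³. Depth below WT = 2.3 m.
σ'_h at WT = K_a γ d_w = 6.692 kPa; at base = 6.692 + K_a γ' × 2.3 = 13.35 kPa.
P₁ (0–1.3 m) = ½×6.692×1.3 = 4.350. P₂ (1.3–3.6 m) = ½(6.692+13.35)×2.3 = 23.05.
P_w = ½ γ_w h₂² = 0.5×9.81×2.3² = 25.95. Total = 4.350+23.05+25.95 = 53.34 kN/m.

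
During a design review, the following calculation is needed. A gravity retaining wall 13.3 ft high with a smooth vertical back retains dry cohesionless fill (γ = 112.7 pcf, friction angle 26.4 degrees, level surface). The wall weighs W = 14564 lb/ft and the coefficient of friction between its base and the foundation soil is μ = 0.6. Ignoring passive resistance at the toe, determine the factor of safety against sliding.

K_a = tan²(45° − 26.4°/2) = 0.3844.
P_a = ½K_aγH² = 0.5×0.3844×112.7×13.3² = 3832 lb/ft, acting at H/3 = 4.433 ft above the base.
FS_sliding = μW / P_a = 0.6×14564 / 3832 = 2.280.

2.28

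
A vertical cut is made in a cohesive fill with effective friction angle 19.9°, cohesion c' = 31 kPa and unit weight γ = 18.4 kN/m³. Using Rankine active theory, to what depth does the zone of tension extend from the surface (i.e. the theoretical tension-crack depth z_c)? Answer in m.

K_a = tan²(45° − 19.9°/2) = 0.4921; √K_a = 0.7015.
The active pressure is zero where K_a γ z = 2c√K_a, so z_c = 2c/(γ√K_a) = 2×31/(18.4×0.7015) = 4.803 m.

4.80 m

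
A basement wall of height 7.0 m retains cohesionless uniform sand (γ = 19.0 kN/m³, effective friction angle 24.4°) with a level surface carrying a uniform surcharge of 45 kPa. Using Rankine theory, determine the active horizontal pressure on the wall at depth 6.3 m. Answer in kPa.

K_a = (1 − sin φ)/(1 + sin φ) = 0.4153.
σ_v = γz + q = 19.0 × 6.3 + 45 = 164.7 kPa.
σ_h = K_a σ_v = 0.4153 × 164.7 = 68.40 kPa.

68.4 kPa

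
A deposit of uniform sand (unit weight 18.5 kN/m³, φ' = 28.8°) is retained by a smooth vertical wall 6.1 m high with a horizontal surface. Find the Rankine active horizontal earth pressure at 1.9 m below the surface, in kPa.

12.3 kPa

K_a = (1 − sin φ)/(1 + sin φ) = 0.3498.
σ_h = K_a γ z = 0.3498 × 18.5 × 1.9 = 12.29 kPa.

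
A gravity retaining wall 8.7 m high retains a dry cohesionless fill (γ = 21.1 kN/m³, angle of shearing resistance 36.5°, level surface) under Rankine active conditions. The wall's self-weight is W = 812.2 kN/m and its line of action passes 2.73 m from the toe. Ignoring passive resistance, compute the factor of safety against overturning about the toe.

3.77

K_a = tan²(45° − 36.5°/2) = 0.2541.
P_a = ½K_aγH² = 0.5×0.2541×21.1×8.7² = 202.9 kN/m, acting at H/3 = 2.900 m above the base.
Overturning moment M_o = P_a × H/3 = 202.9 × 2.900 = 588.3.
Resisting moment M_r = W × 2.73 = 812.2 × 2.73 = 2217.
FS_overturning = M_r/M_o = 2217/588.3 = 3.769.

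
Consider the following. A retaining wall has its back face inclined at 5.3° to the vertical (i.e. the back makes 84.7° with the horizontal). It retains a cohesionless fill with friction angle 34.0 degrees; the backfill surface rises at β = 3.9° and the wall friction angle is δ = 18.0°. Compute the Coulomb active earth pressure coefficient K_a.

0.308

K_a = sin²(α+φ) / [sin²α · sin(α−δ) · (1 + √{sin(φ+δ)sin(φ−β) / (sin(α−δ)sin(α+β))})²].
With α = 84.7°, φ = 34.0°, δ = 18.0°, β = 3.9°: K_a = 0.3081.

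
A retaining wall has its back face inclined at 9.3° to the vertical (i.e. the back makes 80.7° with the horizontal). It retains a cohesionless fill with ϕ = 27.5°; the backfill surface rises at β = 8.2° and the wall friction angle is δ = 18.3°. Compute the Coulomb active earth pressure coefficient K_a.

K_a = sin²(α+φ) / [sin²α · sin(α−δ) · (1 + √{sin(φ+δ)sin(φ−β) / (sin(α−δ)sin(α+β))})²].
With α = 80.7°, φ = 27.5°, δ = 18.3°, β = 8.2°: K_a = 0.4543.

0.454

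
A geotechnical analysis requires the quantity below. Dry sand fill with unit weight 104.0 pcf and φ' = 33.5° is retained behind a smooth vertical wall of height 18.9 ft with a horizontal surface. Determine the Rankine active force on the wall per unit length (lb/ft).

K_a = tan²(45° − φ/2) = 0.2887.
P_a = ½ K_a γ H² = 0.5 × 0.2887 × 104.0 × 18.9² = 5363 lb/ft.

5360 lb/ft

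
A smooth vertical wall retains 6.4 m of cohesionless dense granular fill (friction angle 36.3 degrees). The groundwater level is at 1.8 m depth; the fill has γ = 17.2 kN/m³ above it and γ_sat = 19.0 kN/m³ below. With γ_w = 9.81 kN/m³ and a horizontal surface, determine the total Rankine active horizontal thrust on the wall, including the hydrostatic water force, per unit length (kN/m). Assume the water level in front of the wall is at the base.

K_a = tan²(45° − φ/2) = 0.2563.
γ' = 19.0 − 9.81 = 9.190 kN/m³. Depth below WT = 4.6 m.
σ'_h at WT = K_a γ d_w = 7.934 kPa; at base = 7.934 + K_a γ' × 4.6 = 18.77 kPa.
P₁ (0–1.8 m) = ½×7.934×1.8 = 7.141. P₂ (1.8–6.4 m) = ½(7.934+18.77)×4.6 = 61.41.
P_w = ½ γ_w h₂² = 0.5×9.81×4.6² = 103.8. Total = 7.141+61.41+103.8 = 172.3 kN/m.

172 kN/m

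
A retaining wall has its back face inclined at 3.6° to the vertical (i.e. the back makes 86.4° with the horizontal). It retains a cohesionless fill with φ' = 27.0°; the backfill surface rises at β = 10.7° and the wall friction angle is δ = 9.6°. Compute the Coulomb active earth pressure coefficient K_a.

0.433

K_a = sin²(α+φ) / [sin²α · sin(α−δ) · (1 + √{sin(φ+δ)sin(φ−β) / (sin(α−δ)sin(α+β))})²].
With α = 86.4°, φ = 27.0°, δ = 9.6°, β = 10.7°: K_a = 0.4331.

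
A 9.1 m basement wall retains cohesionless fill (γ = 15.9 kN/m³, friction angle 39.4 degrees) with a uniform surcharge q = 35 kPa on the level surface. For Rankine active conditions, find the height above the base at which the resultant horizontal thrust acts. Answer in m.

K_a = 0.2234.
Triangular part P₁ = ½K_aγH² = 147.1 at H/3 = 3.033 m; rectangular part P₂ = K_a q H = 71.17 at H/2 = 4.550 m.
ȳ = (P₁·3.033 + P₂·4.550)/(P₁+P₂) = 3.528 m.

3.53 m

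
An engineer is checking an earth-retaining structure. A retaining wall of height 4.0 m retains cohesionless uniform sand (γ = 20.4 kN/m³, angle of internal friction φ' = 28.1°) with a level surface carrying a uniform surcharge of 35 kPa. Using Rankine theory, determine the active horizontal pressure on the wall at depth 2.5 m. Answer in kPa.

30.9 kPa

K_a = (1 − sin φ)/(1 + sin φ) = 0.3596.
σ_v = γz + q = 20.4 × 2.5 + 35 = 86.00 kPa.
σ_h = K_a σ_v = 0.3596 × 86.00 = 30.93 kPa.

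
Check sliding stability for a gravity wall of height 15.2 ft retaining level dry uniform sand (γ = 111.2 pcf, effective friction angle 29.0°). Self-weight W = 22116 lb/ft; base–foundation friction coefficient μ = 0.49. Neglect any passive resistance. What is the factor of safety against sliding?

2.43

K_a = tan²(45° − 29.0°/2) = 0.3470.
P_a = ½K_aγH² = 0.5×0.3470×111.2×15.2² = 4457 lb/ft, acting at H/3 = 5.067 ft above the base.
FS_sliding = μW / P_a = 0.49×22116 / 4457 = 2.431.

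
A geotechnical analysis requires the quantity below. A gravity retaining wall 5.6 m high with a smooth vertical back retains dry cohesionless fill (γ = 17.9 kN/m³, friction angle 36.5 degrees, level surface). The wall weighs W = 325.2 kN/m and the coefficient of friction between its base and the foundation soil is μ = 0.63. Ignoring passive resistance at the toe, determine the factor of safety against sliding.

2.87

K_a = tan²(45° − 36.5°/2) = 0.2541.
P_a = ½K_aγH² = 0.5×0.2541×17.9×5.6² = 71.31 kN/m, acting at H/3 = 1.867 m above the base.
FS_sliding = μW / P_a = 0.63×325.2 / 71.31 = 2.873.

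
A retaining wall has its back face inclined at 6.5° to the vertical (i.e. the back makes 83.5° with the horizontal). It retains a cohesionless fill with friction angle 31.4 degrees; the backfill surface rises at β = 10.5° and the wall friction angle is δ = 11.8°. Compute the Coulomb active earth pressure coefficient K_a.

0.386

K_a = sin²(α+φ) / [sin²α · sin(α−δ) · (1 + √{sin(φ+δ)sin(φ−β) / (sin(α−δ)sin(α+β))})²].
With α = 83.5°, φ = 31.4°, δ = 11.8°, β = 10.5°: K_a = 0.3861.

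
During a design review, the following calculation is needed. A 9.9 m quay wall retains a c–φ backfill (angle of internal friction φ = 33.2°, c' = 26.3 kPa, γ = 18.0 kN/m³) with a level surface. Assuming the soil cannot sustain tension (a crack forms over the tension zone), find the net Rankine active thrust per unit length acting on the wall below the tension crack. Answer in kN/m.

53.2 kN/m

K_a = 0.2924; √K_a = 0.5407.
Tension-crack depth z_c = 2c/(γ√K_a) = 2×26.3/(18.0×0.5407) = 5.405 m.
σ_a at base = K_a γ H − 2c√K_a = 0.2924×18.0×9.9 − 2×26.3×0.5407 = 23.66 kPa.
P_a = ½ × 23.66 × (H − z_c) = 0.5×23.66×4.495 = 53.17 kN/m.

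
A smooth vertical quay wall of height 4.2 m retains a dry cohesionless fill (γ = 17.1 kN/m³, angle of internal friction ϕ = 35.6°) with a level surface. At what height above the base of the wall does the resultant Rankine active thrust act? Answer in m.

1.40 m

K_a = 0.2641.
The pressure distribution is triangular, so the resultant acts at H/3 above the base = 4.2/3 = 1.400 m.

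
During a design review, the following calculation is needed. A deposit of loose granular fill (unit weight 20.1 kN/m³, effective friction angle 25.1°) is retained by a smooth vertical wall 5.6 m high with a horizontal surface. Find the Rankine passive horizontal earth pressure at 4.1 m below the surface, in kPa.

K_p = (1 + sin φ)/(1 − sin φ) = 2.473.
σ_h = K_p γ z = 2.473 × 20.1 × 4.1 = 203.8 kPa.

204 kPa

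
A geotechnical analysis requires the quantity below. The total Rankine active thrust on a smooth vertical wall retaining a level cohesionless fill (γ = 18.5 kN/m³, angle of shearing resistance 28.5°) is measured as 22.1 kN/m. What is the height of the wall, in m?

2.60 m

K_a = 0.3540. P_a = ½ K_a γ H² ⇒ H = √(2P_a/(K_a γ)).
H = √(2×22.1/(0.3540×18.5)) = 2.598 m.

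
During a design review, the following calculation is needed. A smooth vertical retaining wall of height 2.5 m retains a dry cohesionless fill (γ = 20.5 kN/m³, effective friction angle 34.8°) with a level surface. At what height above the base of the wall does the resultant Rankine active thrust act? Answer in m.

0.833 m

K_a = 0.2733.
The pressure distribution is triangular, so the resultant acts at H/3 above the base = 2.5/3 = 0.8333 m.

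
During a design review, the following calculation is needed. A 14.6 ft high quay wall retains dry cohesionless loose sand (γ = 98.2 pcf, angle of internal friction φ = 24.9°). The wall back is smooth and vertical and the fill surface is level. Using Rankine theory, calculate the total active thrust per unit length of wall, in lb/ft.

4260 lb/ft

K_a = tan²(45° − φ/2) = 0.4074.
P_a = ½ K_a γ H² = 0.5 × 0.4074 × 98.2 × 14.6² = 4264 lb/ft.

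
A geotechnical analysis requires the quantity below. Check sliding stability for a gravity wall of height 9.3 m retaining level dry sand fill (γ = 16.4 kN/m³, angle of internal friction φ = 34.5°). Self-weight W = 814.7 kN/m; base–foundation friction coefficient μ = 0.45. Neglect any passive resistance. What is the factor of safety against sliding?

K_a = tan²(45° − 34.5°/2) = 0.2768.
P_a = ½K_aγH² = 0.5×0.2768×16.4×9.3² = 196.3 kN/m, acting at H/3 = 3.100 m above the base.
FS_sliding = μW / P_a = 0.45×814.7 / 196.3 = 1.867.

1.87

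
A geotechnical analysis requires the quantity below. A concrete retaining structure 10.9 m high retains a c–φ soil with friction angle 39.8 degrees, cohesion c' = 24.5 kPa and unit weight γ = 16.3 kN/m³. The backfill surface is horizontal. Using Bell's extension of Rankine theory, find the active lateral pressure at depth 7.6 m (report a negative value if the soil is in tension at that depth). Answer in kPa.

4.23 kPa

K_a = (1 − sin φ)/(1 + sin φ) = 0.2194.
σ_a = K_a γ z − 2c√K_a = 0.2194×16.3×7.6 − 2×24.5×0.4684 = 4.230 kPa.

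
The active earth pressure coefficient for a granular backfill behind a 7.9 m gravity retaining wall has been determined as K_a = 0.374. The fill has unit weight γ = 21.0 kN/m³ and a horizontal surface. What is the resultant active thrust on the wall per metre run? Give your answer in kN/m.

P = ½ K_a γ H² = 0.5 × 0.374 × 21.0 × 7.9² = 245.1 kN/m.

245 kN/m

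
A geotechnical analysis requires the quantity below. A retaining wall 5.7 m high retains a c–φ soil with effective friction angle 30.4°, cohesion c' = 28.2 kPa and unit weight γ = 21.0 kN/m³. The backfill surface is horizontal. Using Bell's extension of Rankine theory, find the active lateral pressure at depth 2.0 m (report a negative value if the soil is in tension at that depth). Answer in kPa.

-18.5 kPa

K_a = (1 − sin φ)/(1 + sin φ) = 0.3280.
σ_a = K_a γ z − 2c√K_a = 0.3280×21.0×2.0 − 2×28.2×0.5727 = -18.52 kPa.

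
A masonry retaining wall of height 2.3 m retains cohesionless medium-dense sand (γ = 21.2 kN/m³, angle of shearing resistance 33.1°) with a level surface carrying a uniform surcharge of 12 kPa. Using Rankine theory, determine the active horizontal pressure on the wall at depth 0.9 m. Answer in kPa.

K_a = (1 − sin φ)/(1 + sin φ) = 0.2936.
σ_v = γz + q = 21.2 × 0.9 + 12 = 31.08 kPa.
σ_h = K_a σ_v = 0.2936 × 31.08 = 9.124 kPa.

9.12 kPa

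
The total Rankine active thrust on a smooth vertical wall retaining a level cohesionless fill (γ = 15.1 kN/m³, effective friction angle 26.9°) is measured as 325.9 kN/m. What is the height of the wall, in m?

10.7 m

K_a = 0.3770. P_a = ½ K_a γ H² ⇒ H = √(2P_a/(K_a γ)).
H = √(2×325.9/(0.3770×15.1)) = 10.70 m.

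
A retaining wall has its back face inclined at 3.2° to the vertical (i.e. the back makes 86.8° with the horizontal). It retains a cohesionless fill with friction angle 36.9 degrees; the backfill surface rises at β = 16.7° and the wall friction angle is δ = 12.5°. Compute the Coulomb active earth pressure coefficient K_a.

K_a = sin²(α+φ) / [sin²α · sin(α−δ) · (1 + √{sin(φ+δ)sin(φ−β) / (sin(α−δ)sin(α+β))})²].
With α = 86.8°, φ = 36.9°, δ = 12.5°, β = 16.7°: K_a = 0.3084.

0.308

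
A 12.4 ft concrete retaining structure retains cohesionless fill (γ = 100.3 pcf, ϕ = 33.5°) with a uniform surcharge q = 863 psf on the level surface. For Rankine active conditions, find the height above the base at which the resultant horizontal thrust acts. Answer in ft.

K_a = 0.2887.
Triangular part P₁ = ½K_aγH² = 2226 at H/3 = 4.133 ft; rectangular part P₂ = K_a q H = 3090 at H/2 = 6.200 ft.
ȳ = (P₁·4.133 + P₂·6.200)/(P₁+P₂) = 5.334 ft.

5.33 ft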